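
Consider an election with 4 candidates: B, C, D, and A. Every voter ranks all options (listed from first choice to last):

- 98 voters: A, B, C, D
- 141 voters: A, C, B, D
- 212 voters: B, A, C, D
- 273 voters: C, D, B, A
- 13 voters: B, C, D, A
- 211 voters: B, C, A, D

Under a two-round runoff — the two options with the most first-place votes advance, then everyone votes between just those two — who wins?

Round 1 first-place votes: B 436, C 273, D 0, A 239.
B and C advance.
Runoff: B is preferred to C by 534 voters; C by 414.
B wins the runoff.

B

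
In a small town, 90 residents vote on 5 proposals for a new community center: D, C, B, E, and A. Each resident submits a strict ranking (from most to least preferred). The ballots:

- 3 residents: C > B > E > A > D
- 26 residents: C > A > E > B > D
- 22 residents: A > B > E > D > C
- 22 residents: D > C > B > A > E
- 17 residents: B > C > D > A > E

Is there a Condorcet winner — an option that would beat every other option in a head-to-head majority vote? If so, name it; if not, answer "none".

C vs D: 46–44 for C.
C vs B: 51–39 for C.
C vs E: 68–22 for C.
C vs A: 68–22 for C.
C beats every other option head-to-head.

C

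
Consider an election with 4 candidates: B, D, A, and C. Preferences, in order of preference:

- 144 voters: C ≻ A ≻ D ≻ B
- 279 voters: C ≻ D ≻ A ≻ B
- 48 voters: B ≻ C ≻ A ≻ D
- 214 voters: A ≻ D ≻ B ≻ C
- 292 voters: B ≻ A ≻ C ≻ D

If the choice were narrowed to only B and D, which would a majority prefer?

D

Voters preferring B to D: 340; preferring D to B: 637.
D wins the head-to-head.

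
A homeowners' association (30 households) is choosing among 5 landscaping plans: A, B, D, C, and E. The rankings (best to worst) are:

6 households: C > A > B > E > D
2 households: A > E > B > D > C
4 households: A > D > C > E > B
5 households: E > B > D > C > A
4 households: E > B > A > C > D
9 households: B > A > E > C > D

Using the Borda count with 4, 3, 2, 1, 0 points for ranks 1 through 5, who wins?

A: 6·3 + 2·4 + 4·4 + 5·0 + 4·2 + 9·3 = 77
B: 6·2 + 2·2 + 4·0 + 5·3 + 4·3 + 9·4 = 79
D: 6·0 + 2·1 + 4·3 + 5·2 + 4·0 + 9·0 = 24
C: 6·4 + 2·0 + 4·2 + 5·1 + 4·1 + 9·1 = 50
E: 6·1 + 2·3 + 4·1 + 5·4 + 4·4 + 9·2 = 70
B has the highest Borda score (79).

B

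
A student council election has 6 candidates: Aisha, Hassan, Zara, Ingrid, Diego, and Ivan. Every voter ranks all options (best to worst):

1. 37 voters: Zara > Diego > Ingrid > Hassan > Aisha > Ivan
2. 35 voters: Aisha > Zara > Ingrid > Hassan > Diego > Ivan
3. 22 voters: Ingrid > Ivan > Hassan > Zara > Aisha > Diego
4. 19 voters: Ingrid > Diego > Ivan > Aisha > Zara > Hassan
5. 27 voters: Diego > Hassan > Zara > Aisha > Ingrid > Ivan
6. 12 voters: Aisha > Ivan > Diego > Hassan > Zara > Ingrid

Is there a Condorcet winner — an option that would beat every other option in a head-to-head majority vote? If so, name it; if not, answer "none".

Zara

Zara vs Aisha: 86–66 for Zara.
Zara vs Hassan: 91–61 for Zara.
Zara vs Ingrid: 111–41 for Zara.
Zara vs Diego: 94–58 for Zara.
Zara vs Ivan: 99–53 for Zara.
Zara beats every other option head-to-head.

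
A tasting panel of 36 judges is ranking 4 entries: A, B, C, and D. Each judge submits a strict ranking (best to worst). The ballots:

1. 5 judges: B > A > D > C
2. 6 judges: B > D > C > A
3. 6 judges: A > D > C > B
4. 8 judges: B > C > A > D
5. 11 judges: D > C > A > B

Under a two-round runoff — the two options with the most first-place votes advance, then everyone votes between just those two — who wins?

B

Round 1 first-place votes: A 6, B 19, C 0, D 11.
B and D advance.
Runoff: B is preferred to D by 19 voters; D by 17.
B wins the runoff.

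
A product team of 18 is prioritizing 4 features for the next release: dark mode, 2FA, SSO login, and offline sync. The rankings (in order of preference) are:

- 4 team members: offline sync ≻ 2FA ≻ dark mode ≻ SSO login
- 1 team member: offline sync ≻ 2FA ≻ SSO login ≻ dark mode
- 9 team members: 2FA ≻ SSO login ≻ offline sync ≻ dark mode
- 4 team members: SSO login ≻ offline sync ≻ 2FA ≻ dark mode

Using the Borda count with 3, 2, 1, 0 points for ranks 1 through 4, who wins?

dark mode: 4·1 + 1·0 + 9·0 + 4·0 = 4
2FA: 4·2 + 1·2 + 9·3 + 4·1 = 41
SSO login: 4·0 + 1·1 + 9·2 + 4·3 = 31
offline sync: 4·3 + 1·3 + 9·1 + 4·2 = 32
2FA has the highest Borda score (41).

2FA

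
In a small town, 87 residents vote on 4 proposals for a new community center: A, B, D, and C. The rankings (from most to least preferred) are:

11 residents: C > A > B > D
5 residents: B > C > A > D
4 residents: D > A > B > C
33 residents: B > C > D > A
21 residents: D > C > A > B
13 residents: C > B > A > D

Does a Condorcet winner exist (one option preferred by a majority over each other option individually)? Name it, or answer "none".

C

C vs A: 83–4 for C.
C vs B: 45–42 for C.
C vs D: 62–25 for C.
C beats every other option head-to-head.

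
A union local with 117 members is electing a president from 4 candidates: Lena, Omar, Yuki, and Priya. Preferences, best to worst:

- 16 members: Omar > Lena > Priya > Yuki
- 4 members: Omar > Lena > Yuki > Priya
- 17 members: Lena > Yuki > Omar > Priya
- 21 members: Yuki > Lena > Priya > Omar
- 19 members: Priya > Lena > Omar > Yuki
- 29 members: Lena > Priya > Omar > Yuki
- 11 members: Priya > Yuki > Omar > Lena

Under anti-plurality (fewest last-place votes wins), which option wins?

Lena

Last-place votes: Lena 11, Omar 21, Yuki 64, Priya 21.
Lena is ranked last by the fewest voters, so Lena wins.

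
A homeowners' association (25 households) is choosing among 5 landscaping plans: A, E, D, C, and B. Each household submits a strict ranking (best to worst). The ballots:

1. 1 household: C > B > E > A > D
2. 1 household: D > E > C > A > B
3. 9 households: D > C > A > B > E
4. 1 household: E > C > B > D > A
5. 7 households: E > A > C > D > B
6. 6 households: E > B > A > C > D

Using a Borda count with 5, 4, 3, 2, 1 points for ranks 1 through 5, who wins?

E

A: 1·2 + 1·2 + 9·3 + 1·1 + 7·4 + 6·3 = 78
E: 1·3 + 1·4 + 9·1 + 1·5 + 7·5 + 6·5 = 86
D: 1·1 + 1·5 + 9·5 + 1·2 + 7·2 + 6·1 = 73
C: 1·5 + 1·3 + 9·4 + 1·4 + 7·3 + 6·2 = 81
B: 1·4 + 1·1 + 9·2 + 1·3 + 7·1 + 6·4 = 57
E has the highest Borda score (86).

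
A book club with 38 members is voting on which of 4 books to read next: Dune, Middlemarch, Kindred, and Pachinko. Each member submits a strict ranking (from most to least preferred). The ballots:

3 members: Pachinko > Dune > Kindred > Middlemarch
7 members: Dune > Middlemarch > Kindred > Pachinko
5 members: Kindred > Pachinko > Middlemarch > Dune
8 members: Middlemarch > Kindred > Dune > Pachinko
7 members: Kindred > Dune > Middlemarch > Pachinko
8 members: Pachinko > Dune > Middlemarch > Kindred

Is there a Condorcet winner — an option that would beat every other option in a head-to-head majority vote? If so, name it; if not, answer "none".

none

Checking pairwise contests:
Kindred beats Dune 20–18.
Dune beats Middlemarch 25–13.
Middlemarch beats Kindred 23–15.
Dune beats Pachinko 22–16.
Every option loses at least one head-to-head, so there is no Condorcet winner.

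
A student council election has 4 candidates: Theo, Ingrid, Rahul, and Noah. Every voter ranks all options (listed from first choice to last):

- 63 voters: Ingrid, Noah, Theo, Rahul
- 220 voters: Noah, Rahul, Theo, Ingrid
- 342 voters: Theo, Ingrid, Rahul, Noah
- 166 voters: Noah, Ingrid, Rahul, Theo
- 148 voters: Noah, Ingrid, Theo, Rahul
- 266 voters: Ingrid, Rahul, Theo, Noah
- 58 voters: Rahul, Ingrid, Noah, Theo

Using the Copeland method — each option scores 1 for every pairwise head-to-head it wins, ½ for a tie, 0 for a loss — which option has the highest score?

Ingrid

Theo: loses to Ingrid, Rahul, and Noah → score 0.
Ingrid: beats Theo, Rahul, and Noah → score 3.
Rahul: beats Theo and Noah; loses to Ingrid → score 2.
Noah: beats Theo; loses to Ingrid and Rahul → score 1.
Ingrid has the best pairwise record.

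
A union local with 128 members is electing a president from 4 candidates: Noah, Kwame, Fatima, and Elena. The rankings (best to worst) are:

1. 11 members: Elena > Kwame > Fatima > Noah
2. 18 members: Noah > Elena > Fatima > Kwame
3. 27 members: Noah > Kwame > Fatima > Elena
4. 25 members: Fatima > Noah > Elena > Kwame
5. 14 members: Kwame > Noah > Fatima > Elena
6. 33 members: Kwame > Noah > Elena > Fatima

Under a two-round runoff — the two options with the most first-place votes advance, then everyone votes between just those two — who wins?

Round 1 first-place votes: Noah 45, Kwame 47, Fatima 25, Elena 11.
Kwame and Noah advance.
Runoff: Kwame is preferred to Noah by 58 voters; Noah by 70.
Noah wins the runoff.

Noah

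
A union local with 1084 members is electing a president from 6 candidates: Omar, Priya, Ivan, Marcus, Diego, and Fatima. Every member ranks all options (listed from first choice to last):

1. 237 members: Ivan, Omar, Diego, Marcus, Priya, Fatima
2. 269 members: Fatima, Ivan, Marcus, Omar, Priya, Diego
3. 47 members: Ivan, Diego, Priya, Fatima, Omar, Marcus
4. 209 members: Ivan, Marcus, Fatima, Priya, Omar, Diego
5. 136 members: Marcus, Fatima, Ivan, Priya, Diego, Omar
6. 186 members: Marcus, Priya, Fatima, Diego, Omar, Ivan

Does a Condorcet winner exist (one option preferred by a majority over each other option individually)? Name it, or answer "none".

Checking pairwise contests:
Priya beats Omar 578–506.
Ivan beats Priya 898–186.
Fatima beats Ivan 591–493.
Ivan beats Marcus 762–322.
Omar beats Diego 715–369.
Marcus beats Fatima 768–316.
Every option loses at least one head-to-head, so there is no Condorcet winner.

none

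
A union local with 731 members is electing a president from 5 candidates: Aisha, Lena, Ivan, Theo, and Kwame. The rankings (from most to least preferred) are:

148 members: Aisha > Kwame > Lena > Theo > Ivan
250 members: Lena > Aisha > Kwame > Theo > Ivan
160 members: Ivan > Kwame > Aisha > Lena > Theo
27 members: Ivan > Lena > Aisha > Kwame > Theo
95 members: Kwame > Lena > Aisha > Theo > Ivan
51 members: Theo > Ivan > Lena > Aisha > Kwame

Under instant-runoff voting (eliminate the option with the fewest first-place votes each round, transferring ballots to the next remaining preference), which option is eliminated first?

Theo

Round 1: Aisha 148, Lena 250, Ivan 187, Theo 51, Kwame 95. Eliminate Theo.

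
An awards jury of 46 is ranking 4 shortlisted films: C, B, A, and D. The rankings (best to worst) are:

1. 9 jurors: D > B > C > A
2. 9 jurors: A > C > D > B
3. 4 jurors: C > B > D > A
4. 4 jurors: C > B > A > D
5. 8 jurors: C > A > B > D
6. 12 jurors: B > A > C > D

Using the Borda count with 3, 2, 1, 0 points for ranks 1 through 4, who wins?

C: 9·1 + 9·2 + 4·3 + 4·3 + 8·3 + 12·1 = 87
B: 9·2 + 9·0 + 4·2 + 4·2 + 8·1 + 12·3 = 78
A: 9·0 + 9·3 + 4·0 + 4·1 + 8·2 + 12·2 = 71
D: 9·3 + 9·1 + 4·1 + 4·0 + 8·0 + 12·0 = 40
C has the highest Borda score (87).

C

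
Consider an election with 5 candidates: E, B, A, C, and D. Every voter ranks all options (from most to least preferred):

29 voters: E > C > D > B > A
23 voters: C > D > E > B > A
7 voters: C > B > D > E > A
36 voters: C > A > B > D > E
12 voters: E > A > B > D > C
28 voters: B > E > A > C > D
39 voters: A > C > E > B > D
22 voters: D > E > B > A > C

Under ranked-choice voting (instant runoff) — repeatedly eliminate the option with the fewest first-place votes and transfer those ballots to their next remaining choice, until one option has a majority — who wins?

Round 1: E 41, B 28, A 39, C 66, D 22. Eliminate D.
Round 2: E 63, B 28, A 39, C 66. Eliminate B.
Round 3: E 91, A 39, C 66. Eliminate A.
Round 4: E 91, C 105. C has a majority.

C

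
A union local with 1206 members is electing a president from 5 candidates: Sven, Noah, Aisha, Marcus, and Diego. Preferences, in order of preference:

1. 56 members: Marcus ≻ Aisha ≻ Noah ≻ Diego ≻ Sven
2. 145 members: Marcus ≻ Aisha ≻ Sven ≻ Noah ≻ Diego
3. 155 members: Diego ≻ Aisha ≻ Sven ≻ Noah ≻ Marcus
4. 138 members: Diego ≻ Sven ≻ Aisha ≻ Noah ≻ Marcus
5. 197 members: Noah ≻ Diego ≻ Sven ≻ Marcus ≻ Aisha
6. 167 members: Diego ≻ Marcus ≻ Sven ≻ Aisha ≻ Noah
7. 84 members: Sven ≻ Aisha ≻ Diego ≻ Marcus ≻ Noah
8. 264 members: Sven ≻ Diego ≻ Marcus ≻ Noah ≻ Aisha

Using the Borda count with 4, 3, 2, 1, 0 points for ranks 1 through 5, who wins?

Sven: 56·0 + 145·2 + 155·2 + 138·3 + 197·2 + 167·2 + 84·4 + 264·4 = 3134
Noah: 56·2 + 145·1 + 155·1 + 138·1 + 197·4 + 167·0 + 84·0 + 264·1 = 1602
Aisha: 56·3 + 145·3 + 155·3 + 138·2 + 197·0 + 167·1 + 84·3 + 264·0 = 1763
Marcus: 56·4 + 145·4 + 155·0 + 138·0 + 197·1 + 167·3 + 84·1 + 264·2 = 2114
Diego: 56·1 + 145·0 + 155·4 + 138·4 + 197·3 + 167·4 + 84·2 + 264·3 = 3447
Diego has the highest Borda score (3447).

Diego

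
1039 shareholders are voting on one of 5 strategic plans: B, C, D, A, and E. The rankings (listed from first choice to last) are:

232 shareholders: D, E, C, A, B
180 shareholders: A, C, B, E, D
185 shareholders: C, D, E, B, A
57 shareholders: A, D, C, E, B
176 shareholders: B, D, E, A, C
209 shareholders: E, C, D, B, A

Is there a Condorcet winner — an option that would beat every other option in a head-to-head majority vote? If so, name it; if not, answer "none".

none

Checking pairwise contests:
C beats B 863–176.
E beats C 617–422.
C beats D 574–465.
B beats A 570–469.
D beats E 650–389.
Every option loses at least one head-to-head, so there is no Condorcet winner.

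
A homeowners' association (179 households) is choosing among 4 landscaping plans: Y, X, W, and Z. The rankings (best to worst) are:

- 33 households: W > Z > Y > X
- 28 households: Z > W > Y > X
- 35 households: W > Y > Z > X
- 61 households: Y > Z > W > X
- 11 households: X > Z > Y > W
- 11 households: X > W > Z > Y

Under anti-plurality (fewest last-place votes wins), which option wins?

Last-place votes: Y 11, X 157, W 11, Z 0.
Z is ranked last by the fewest voters, so Z wins.

Z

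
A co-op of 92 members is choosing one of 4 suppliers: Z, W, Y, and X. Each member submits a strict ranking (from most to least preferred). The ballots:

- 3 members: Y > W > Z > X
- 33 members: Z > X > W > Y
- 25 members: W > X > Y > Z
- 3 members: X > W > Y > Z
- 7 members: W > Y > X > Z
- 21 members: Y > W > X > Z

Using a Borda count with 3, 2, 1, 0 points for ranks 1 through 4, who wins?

W

Z: 3·1 + 33·3 + 25·0 + 3·0 + 7·0 + 21·0 = 102
W: 3·2 + 33·1 + 25·3 + 3·2 + 7·3 + 21·2 = 183
Y: 3·3 + 33·0 + 25·1 + 3·1 + 7·2 + 21·3 = 114
X: 3·0 + 33·2 + 25·2 + 3·3 + 7·1 + 21·1 = 153
W has the highest Borda score (183).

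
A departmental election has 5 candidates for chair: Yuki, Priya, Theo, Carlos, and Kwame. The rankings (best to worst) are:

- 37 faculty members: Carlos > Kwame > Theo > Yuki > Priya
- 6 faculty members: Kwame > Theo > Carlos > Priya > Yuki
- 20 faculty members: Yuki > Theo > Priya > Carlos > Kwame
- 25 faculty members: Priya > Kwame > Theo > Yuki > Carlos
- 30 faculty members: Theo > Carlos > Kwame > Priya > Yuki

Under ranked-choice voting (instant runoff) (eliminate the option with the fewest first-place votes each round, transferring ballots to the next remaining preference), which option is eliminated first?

Round 1: Yuki 20, Priya 25, Theo 30, Carlos 37, Kwame 6. Eliminate Kwame.

Kwame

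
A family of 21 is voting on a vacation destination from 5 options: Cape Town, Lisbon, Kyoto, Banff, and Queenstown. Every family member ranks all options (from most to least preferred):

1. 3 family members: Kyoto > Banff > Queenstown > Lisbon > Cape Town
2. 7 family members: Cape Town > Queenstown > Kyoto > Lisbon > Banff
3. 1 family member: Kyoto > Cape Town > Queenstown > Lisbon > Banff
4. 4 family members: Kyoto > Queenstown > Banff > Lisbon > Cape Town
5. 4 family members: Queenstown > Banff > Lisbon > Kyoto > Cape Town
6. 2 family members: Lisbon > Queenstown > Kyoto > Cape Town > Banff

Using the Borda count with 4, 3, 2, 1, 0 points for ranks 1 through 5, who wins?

Queenstown

Cape Town: 3·0 + 7·4 + 1·3 + 4·0 + 4·0 + 2·1 = 33
Lisbon: 3·1 + 7·1 + 1·1 + 4·1 + 4·2 + 2·4 = 31
Kyoto: 3·4 + 7·2 + 1·4 + 4·4 + 4·1 + 2·2 = 54
Banff: 3·3 + 7·0 + 1·0 + 4·2 + 4·3 + 2·0 = 29
Queenstown: 3·2 + 7·3 + 1·2 + 4·3 + 4·4 + 2·3 = 63
Queenstown has the highest Borda score (63).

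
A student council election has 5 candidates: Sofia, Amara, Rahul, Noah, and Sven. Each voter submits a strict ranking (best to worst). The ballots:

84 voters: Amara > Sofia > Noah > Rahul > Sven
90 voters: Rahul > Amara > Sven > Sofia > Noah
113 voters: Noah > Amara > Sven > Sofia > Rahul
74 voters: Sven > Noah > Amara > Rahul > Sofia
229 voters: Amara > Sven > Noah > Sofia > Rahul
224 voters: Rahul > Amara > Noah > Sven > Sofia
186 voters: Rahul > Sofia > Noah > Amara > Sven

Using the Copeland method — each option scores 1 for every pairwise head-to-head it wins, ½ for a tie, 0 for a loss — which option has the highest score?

Sofia: loses to Amara, Rahul, Noah, and Sven → score 0.
Amara: beats Sofia, Noah, and Sven; ties Rahul → score 3.5.
Rahul: beats Sofia and Sven; ties Amara and Noah → score 3.
Noah: beats Sofia and Sven; ties Rahul; loses to Amara → score 2.5.
Sven: beats Sofia; loses to Amara, Rahul, and Noah → score 1.
Amara has the best pairwise record.

Amara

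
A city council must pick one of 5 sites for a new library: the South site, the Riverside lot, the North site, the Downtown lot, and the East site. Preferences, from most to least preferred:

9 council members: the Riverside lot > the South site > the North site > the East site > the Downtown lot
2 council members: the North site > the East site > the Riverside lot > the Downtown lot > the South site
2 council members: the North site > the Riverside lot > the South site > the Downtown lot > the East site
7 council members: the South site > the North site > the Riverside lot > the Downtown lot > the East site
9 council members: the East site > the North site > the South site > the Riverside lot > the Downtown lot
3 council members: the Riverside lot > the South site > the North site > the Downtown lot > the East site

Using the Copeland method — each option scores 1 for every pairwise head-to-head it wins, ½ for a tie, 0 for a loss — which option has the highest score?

the South site

the South site: beats the North site, the Downtown lot, and the East site; ties the Riverside lot → score 3.5.
the Riverside lot: beats the Downtown lot and the East site; ties the South site; loses to the North site → score 2.5.
the North site: beats the Riverside lot, the Downtown lot, and the East site; loses to the South site → score 3.
the Downtown lot: loses to the South site, the Riverside lot, the North site, and the East site → score 0.
the East site: beats the Downtown lot; loses to the South site, the Riverside lot, and the North site → score 1.
the South site has the best pairwise record.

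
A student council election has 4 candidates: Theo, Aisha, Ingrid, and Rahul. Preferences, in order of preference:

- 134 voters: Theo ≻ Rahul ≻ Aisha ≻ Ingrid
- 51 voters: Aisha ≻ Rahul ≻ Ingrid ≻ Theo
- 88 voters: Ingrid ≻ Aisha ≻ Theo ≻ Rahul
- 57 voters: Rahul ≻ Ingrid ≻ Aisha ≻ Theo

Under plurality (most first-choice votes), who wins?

First-place votes: Theo 134, Aisha 51, Ingrid 88, Rahul 57.
Theo has the most first-place votes.

Theo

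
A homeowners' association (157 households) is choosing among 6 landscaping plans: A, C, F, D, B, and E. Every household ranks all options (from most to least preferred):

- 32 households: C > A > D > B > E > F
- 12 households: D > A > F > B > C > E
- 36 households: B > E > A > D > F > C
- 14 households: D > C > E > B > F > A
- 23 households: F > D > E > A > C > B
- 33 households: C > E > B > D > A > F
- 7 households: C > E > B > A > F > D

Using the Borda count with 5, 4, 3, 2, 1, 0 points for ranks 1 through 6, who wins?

A: 32·4 + 12·4 + 36·3 + 14·0 + 23·2 + 33·1 + 7·2 = 377
C: 32·5 + 12·1 + 36·0 + 14·4 + 23·1 + 33·5 + 7·5 = 451
F: 32·0 + 12·3 + 36·1 + 14·1 + 23·5 + 33·0 + 7·1 = 208
D: 32·3 + 12·5 + 36·2 + 14·5 + 23·4 + 33·2 + 7·0 = 456
B: 32·2 + 12·2 + 36·5 + 14·2 + 23·0 + 33·3 + 7·3 = 416
E: 32·1 + 12·0 + 36·4 + 14·3 + 23·3 + 33·4 + 7·4 = 447
D has the highest Borda score (456).

D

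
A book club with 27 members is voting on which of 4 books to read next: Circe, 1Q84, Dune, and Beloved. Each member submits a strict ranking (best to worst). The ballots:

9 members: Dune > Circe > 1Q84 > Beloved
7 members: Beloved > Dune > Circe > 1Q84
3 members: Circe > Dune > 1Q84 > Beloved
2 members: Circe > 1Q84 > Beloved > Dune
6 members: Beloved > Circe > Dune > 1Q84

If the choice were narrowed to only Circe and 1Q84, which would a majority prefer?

Circe

Voters preferring Circe to 1Q84: 27; preferring 1Q84 to Circe: 0.
Circe wins the head-to-head.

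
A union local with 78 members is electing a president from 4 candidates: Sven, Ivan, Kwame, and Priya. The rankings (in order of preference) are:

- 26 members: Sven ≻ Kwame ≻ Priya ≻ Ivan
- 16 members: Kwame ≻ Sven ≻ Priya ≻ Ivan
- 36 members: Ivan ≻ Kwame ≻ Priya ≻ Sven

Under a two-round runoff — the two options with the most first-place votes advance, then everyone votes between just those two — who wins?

Round 1 first-place votes: Sven 26, Ivan 36, Kwame 16, Priya 0.
Ivan and Sven advance.
Runoff: Ivan is preferred to Sven by 36 voters; Sven by 42.
Sven wins the runoff.

Sven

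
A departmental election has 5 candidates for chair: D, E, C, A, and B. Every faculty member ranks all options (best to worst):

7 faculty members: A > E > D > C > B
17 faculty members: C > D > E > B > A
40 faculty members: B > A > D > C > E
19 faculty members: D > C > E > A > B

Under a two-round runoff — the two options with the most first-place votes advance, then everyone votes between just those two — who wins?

D

Round 1 first-place votes: D 19, E 0, C 17, A 7, B 40.
B and D advance.
Runoff: B is preferred to D by 40 voters; D by 43.
D wins the runoff.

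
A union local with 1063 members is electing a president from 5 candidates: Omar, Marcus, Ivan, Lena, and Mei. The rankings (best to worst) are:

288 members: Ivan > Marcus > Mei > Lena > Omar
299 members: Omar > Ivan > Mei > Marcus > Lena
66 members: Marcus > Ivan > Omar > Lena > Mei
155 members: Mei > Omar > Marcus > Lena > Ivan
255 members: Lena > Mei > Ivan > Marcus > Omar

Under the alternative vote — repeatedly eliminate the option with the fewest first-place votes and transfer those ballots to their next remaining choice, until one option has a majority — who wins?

Ivan

Round 1: Omar 299, Marcus 66, Ivan 288, Lena 255, Mei 155. Eliminate Marcus.
Round 2: Omar 299, Ivan 354, Lena 255, Mei 155. Eliminate Mei.
Round 3: Omar 454, Ivan 354, Lena 255. Eliminate Lena.
Round 4: Omar 454, Ivan 609. Ivan has a majority.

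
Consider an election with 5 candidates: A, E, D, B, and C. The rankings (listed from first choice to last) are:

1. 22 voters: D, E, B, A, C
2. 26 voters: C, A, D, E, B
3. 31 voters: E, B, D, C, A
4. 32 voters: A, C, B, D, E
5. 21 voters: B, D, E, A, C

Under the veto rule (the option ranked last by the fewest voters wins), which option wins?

D

Last-place votes: A 31, E 32, D 0, B 26, C 43.
D is ranked last by the fewest voters, so D wins.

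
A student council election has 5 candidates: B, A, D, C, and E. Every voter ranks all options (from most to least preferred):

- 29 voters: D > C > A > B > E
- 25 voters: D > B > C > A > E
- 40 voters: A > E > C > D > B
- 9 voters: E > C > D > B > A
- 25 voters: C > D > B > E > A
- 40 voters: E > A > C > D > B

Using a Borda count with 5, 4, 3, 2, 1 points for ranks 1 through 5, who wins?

C

B: 29·2 + 25·4 + 40·1 + 9·2 + 25·3 + 40·1 = 331
A: 29·3 + 25·2 + 40·5 + 9·1 + 25·1 + 40·4 = 531
D: 29·5 + 25·5 + 40·2 + 9·3 + 25·4 + 40·2 = 557
C: 29·4 + 25·3 + 40·3 + 9·4 + 25·5 + 40·3 = 592
E: 29·1 + 25·1 + 40·4 + 9·5 + 25·2 + 40·5 = 509
C has the highest Borda score (592).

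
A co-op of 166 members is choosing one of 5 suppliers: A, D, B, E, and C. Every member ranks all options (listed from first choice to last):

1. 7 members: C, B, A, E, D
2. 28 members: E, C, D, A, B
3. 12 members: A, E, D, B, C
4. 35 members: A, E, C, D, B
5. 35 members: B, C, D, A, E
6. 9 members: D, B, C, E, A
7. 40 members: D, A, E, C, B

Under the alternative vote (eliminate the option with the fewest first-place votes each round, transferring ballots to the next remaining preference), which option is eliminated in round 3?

B

Round 1: A 47, D 49, B 35, E 28, C 7. Eliminate C.
Round 2: A 47, D 49, B 42, E 28. Eliminate E.
Round 3: A 47, D 77, B 42. Eliminate B.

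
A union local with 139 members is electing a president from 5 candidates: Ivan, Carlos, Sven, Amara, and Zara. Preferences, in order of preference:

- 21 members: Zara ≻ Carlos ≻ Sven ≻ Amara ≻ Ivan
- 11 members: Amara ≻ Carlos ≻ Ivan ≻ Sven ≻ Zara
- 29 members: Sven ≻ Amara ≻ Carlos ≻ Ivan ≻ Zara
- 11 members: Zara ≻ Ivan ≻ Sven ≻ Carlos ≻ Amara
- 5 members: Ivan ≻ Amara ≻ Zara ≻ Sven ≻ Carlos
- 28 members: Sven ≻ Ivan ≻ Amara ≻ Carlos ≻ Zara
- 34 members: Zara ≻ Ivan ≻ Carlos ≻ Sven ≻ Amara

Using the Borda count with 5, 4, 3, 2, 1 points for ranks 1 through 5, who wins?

Ivan: 21·1 + 11·3 + 29·2 + 11·4 + 5·5 + 28·4 + 34·4 = 429
Carlos: 21·4 + 11·4 + 29·3 + 11·2 + 5·1 + 28·2 + 34·3 = 400
Sven: 21·3 + 11·2 + 29·5 + 11·3 + 5·2 + 28·5 + 34·2 = 481
Amara: 21·2 + 11·5 + 29·4 + 11·1 + 5·4 + 28·3 + 34·1 = 362
Zara: 21·5 + 11·1 + 29·1 + 11·5 + 5·3 + 28·1 + 34·5 = 413
Sven has the highest Borda score (481).

Sven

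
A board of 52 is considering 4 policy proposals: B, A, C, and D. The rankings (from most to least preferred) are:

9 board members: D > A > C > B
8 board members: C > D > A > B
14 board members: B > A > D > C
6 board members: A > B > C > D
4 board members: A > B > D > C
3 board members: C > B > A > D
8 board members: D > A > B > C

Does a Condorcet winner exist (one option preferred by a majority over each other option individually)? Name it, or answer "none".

A

A vs B: 35–17 for A.
A vs C: 41–11 for A.
A vs D: 27–25 for A.
A beats every other option head-to-head.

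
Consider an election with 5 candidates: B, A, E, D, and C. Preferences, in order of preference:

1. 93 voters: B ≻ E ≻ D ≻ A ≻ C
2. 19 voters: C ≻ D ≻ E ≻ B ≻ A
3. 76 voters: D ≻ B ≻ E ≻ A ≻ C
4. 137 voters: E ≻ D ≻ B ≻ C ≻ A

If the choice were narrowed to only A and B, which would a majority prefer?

B

Voters preferring A to B: 0; preferring B to A: 325.
B wins the head-to-head.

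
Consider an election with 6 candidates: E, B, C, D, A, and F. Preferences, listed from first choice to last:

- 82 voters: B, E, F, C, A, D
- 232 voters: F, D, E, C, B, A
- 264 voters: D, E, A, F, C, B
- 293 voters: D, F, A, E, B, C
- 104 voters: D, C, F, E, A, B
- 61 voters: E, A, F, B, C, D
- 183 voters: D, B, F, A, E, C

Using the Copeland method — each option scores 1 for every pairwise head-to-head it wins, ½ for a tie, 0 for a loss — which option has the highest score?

D

E: beats B, C, and A; loses to D and F → score 3.
B: beats C; loses to E, D, A, and F → score 1.
C: loses to E, B, D, A, and F → score 0.
D: beats E, B, C, A, and F → score 5.
A: beats B and C; loses to E, D, and F → score 2.
F: beats E, B, C, and A; loses to D → score 4.
D has the best pairwise record.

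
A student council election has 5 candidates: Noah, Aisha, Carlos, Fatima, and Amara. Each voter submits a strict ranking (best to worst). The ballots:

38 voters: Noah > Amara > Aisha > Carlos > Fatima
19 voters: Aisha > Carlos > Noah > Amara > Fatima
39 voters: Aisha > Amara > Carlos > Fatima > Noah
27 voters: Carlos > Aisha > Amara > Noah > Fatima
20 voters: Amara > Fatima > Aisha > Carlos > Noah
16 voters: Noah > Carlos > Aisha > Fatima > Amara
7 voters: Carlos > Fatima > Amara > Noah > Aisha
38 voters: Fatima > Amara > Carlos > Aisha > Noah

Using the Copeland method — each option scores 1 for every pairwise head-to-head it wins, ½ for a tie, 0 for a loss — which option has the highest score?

Amara

Noah: loses to Aisha, Carlos, Fatima, and Amara → score 0.
Aisha: beats Noah, Carlos, and Fatima; loses to Amara → score 3.
Carlos: beats Noah and Fatima; loses to Aisha and Amara → score 2.
Fatima: beats Noah; loses to Aisha, Carlos, and Amara → score 1.
Amara: beats Noah, Aisha, Carlos, and Fatima → score 4.
Amara has the best pairwise record.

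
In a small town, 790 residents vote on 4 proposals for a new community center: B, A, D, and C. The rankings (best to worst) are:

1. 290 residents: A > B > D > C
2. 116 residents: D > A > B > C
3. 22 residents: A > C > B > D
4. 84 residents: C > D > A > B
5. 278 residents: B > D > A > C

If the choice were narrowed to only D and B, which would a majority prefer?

B

Voters preferring D to B: 200; preferring B to D: 590.
B wins the head-to-head.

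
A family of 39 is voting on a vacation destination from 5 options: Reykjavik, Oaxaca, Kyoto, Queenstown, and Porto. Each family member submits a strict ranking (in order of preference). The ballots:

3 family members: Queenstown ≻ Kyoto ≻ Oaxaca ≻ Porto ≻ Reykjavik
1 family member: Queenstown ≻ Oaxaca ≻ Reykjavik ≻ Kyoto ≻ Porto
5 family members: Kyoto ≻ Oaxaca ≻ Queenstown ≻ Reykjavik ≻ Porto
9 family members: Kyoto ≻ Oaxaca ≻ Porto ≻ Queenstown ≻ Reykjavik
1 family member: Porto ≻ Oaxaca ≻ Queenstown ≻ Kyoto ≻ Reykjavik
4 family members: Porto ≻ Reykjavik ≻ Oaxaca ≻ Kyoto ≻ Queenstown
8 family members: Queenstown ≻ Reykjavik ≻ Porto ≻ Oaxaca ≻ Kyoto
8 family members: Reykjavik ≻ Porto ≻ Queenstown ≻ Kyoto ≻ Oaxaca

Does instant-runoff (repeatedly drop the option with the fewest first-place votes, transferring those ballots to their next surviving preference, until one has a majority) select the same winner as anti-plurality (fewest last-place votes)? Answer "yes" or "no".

Instant-runoff — R1 Reykjavik 8, Oaxaca 0, Kyoto 14, Queenstown 12, Porto 5 (Oaxaca out); R2 Reykjavik 8, Kyoto 14, Queenstown 12, Porto 5 (Porto out); R3 Reykjavik 12, Kyoto 14, Queenstown 13 (Reykjavik out); R4 Kyoto 18, Queenstown 21 (Queenstown winner). Winner: Queenstown.
Anti-plurality — last-place votes: Reykjavik 13, Oaxaca 8, Kyoto 8, Queenstown 4, Porto 6. Winner: Queenstown.
The two methods agree.

yes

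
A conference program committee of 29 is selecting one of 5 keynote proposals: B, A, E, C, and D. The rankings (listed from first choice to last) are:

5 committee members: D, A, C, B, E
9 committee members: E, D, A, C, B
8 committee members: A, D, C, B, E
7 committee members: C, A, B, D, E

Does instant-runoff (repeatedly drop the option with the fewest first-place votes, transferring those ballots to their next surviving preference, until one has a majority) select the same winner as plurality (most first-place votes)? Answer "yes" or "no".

no

Instant-runoff — R1 B 0, A 8, E 9, C 7, D 5 (B out); R2 A 8, E 9, C 7, D 5 (D out); R3 A 13, E 9, C 7 (C out); R4 A 20, E 9 (A winner). Winner: A.
Plurality — first-place votes: B 0, A 8, E 9, C 7, D 5. Winner: E.
The two methods disagree.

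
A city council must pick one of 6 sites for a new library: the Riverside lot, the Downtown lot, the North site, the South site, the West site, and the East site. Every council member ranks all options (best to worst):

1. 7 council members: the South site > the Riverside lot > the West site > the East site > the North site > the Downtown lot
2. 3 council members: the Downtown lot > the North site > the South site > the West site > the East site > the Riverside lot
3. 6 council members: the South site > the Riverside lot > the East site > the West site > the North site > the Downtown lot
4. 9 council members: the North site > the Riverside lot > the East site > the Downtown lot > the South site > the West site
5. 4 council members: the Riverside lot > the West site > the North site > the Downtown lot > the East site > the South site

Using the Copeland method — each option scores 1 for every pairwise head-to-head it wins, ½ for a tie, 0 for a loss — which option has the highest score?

the Riverside lot: beats the Downtown lot, the North site, the West site, and the East site; loses to the South site → score 4.
the Downtown lot: beats the South site; loses to the Riverside lot, the North site, the West site, and the East site → score 1.
the North site: beats the Downtown lot, the South site, and the East site; loses to the Riverside lot and the West site → score 3.
the South site: beats the Riverside lot, the West site, and the East site; loses to the Downtown lot and the North site → score 3.
the West site: beats the Downtown lot and the North site; loses to the Riverside lot, the South site, and the East site → score 2.
the East site: beats the Downtown lot and the West site; loses to the Riverside lot, the North site, and the South site → score 2.
the Riverside lot has the best pairwise record.

the Riverside lot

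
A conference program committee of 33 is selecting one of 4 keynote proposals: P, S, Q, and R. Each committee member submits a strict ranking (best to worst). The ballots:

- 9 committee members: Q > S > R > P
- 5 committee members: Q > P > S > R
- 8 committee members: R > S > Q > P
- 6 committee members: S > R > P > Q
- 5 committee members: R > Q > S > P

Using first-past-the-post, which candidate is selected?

Q

First-place votes: P 0, S 6, Q 14, R 13.
Q has the most first-place votes.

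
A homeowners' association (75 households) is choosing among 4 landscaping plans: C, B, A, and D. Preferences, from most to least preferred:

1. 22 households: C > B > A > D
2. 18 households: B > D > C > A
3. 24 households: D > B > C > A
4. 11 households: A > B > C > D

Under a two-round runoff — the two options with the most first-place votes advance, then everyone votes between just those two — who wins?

Round 1 first-place votes: C 22, B 18, A 11, D 24.
D and C advance.
Runoff: D is preferred to C by 42 voters; C by 33.
D wins the runoff.

D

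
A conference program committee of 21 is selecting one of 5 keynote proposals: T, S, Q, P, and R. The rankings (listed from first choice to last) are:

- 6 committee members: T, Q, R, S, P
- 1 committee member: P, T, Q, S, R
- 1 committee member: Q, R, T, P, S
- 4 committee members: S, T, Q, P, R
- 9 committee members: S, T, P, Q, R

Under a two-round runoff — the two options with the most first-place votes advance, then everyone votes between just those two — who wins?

Round 1 first-place votes: T 6, S 13, Q 1, P 1, R 0.
S and T advance.
Runoff: S is preferred to T by 13 voters; T by 8.
S wins the runoff.

S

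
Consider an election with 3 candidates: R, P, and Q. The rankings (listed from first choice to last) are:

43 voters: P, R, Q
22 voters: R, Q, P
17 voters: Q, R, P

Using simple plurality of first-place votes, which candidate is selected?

First-place votes: R 22, P 43, Q 17.
P has the most first-place votes.

P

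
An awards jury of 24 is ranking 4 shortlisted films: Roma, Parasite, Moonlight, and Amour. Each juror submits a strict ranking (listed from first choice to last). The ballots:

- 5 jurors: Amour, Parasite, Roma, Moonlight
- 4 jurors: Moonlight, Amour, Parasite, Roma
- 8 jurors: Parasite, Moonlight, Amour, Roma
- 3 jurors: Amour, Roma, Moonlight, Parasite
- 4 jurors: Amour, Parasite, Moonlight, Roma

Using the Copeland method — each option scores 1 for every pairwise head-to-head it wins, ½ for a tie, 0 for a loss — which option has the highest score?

Roma: loses to Parasite, Moonlight, and Amour → score 0.
Parasite: beats Roma and Moonlight; loses to Amour → score 2.
Moonlight: beats Roma; ties Amour; loses to Parasite → score 1.5.
Amour: beats Roma and Parasite; ties Moonlight → score 2.5.
Amour has the best pairwise record.

Amour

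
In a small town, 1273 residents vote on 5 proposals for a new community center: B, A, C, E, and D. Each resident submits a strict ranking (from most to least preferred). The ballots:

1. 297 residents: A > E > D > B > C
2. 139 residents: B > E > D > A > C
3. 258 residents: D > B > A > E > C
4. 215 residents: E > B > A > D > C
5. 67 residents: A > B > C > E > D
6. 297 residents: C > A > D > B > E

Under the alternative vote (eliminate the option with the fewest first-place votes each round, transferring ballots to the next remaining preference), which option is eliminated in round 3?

C

Round 1: B 139, A 364, C 297, E 215, D 258. Eliminate B.
Round 2: A 364, C 297, E 354, D 258. Eliminate D.
Round 3: A 622, C 297, E 354. Eliminate C.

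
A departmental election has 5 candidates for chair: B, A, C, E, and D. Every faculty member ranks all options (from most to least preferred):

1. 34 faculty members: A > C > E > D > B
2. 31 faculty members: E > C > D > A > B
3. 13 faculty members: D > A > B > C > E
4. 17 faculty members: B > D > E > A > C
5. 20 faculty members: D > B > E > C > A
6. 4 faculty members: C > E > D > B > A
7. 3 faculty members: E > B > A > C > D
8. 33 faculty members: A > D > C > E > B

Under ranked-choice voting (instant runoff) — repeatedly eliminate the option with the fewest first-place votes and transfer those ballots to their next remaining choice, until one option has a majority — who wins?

D

Round 1: B 17, A 67, C 4, E 34, D 33. Eliminate C.
Round 2: B 17, A 67, E 38, D 33. Eliminate B.
Round 3: A 67, E 38, D 50. Eliminate E.
Round 4: A 70, D 85. D has a majority.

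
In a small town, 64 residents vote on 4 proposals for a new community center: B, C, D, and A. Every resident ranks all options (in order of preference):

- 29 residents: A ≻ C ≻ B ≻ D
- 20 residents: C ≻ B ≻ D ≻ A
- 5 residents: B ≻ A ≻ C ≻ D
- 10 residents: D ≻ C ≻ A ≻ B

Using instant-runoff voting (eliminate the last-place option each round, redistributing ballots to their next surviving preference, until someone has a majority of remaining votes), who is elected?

Round 1: B 5, C 20, D 10, A 29. Eliminate B.
Round 2: C 20, D 10, A 34. A has a majority.

A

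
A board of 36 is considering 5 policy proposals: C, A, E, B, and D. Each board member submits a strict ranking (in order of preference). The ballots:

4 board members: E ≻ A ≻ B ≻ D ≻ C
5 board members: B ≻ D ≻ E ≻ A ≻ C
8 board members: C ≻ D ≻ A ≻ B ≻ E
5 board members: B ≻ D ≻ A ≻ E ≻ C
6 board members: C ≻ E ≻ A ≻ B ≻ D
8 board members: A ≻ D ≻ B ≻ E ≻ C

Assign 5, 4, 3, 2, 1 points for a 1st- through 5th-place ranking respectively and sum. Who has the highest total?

A

C: 4·1 + 5·1 + 8·5 + 5·1 + 6·5 + 8·1 = 92
A: 4·4 + 5·2 + 8·3 + 5·3 + 6·3 + 8·5 = 123
E: 4·5 + 5·3 + 8·1 + 5·2 + 6·4 + 8·2 = 93
B: 4·3 + 5·5 + 8·2 + 5·5 + 6·2 + 8·3 = 114
D: 4·2 + 5·4 + 8·4 + 5·4 + 6·1 + 8·4 = 118
A has the highest Borda score (123).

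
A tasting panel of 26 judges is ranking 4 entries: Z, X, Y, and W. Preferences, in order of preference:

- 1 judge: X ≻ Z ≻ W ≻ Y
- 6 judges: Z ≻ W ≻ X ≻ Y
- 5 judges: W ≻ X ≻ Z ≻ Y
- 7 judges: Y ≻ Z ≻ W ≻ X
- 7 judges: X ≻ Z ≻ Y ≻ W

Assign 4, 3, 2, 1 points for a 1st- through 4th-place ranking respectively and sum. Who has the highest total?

Z

Z: 1·3 + 6·4 + 5·2 + 7·3 + 7·3 = 79
X: 1·4 + 6·2 + 5·3 + 7·1 + 7·4 = 66
Y: 1·1 + 6·1 + 5·1 + 7·4 + 7·2 = 54
W: 1·2 + 6·3 + 5·4 + 7·2 + 7·1 = 61
Z has the highest Borda score (79).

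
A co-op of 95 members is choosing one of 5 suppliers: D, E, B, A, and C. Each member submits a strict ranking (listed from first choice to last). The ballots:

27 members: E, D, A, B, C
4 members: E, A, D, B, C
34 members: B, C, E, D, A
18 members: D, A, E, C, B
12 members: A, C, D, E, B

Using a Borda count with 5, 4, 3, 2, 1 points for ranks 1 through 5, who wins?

E

D: 27·4 + 4·3 + 34·2 + 18·5 + 12·3 = 314
E: 27·5 + 4·5 + 34·3 + 18·3 + 12·2 = 335
B: 27·2 + 4·2 + 34·5 + 18·1 + 12·1 = 262
A: 27·3 + 4·4 + 34·1 + 18·4 + 12·5 = 263
C: 27·1 + 4·1 + 34·4 + 18·2 + 12·4 = 251
E has the highest Borda score (335).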